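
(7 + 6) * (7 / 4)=91 / 4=22.75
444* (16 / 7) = 1014.86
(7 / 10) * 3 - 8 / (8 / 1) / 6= 1.93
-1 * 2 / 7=-2 / 7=-0.29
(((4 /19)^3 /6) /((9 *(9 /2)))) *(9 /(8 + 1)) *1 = 64 /1666737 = 0.00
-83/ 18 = -4.61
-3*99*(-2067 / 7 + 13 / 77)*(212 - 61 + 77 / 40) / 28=938268279 / 1960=478708.31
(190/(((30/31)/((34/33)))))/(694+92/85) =851105/2924559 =0.29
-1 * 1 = -1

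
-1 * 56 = -56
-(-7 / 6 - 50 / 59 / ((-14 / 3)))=0.99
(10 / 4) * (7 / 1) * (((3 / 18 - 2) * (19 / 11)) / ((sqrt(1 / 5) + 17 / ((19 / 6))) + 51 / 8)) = -75178250 / 15908021 + 3841040 * sqrt(5) / 47724063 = -4.55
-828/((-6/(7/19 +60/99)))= 28106/209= 134.48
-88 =-88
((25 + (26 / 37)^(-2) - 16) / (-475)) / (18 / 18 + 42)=-7453 / 13807300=-0.00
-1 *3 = -3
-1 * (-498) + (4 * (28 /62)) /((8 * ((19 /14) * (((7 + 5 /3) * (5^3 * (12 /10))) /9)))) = 190659741 /382850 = 498.00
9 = 9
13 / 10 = 1.30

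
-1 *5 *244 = -1220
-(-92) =92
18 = 18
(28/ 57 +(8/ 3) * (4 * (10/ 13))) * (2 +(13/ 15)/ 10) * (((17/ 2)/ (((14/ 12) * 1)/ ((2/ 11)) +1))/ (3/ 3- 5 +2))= -5714754/ 549575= -10.40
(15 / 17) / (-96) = -5 / 544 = -0.01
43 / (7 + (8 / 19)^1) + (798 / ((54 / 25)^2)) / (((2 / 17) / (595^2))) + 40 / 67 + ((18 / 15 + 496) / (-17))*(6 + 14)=26781543617459525 / 52034076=514692403.06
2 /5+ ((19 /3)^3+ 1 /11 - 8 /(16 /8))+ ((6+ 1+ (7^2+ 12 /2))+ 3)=468559 /1485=315.53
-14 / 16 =-7 / 8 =-0.88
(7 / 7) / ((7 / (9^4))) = 937.29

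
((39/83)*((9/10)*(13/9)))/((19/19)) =507/830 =0.61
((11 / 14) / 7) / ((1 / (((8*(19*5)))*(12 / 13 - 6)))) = -275880 / 637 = -433.09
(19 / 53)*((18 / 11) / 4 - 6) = -2337 / 1166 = -2.00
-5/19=-0.26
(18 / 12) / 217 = 3 / 434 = 0.01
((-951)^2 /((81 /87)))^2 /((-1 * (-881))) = 8492450900761 /7929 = 1071062038.18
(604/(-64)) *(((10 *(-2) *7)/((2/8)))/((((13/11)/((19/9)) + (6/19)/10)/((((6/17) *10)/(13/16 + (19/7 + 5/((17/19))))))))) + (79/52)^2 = 257491096141/74362704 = 3462.64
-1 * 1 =-1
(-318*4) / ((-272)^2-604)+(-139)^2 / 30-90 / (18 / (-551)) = 124709897 / 36690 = 3399.02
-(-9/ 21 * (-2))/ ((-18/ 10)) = 10/ 21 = 0.48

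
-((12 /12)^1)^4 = -1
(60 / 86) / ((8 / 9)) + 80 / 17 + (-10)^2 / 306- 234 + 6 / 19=-113934235 / 500004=-227.87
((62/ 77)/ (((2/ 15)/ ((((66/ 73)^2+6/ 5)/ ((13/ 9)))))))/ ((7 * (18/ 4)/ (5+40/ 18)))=1.93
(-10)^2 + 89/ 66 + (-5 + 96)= 12695/ 66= 192.35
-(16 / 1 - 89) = 73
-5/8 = -0.62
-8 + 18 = 10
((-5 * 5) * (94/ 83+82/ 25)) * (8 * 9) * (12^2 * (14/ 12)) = -110750976/ 83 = -1334349.11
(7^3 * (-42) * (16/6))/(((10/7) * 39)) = -134456/195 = -689.52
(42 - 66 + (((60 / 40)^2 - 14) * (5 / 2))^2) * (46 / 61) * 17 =20992399 / 1952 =10754.30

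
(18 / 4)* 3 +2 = 31 / 2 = 15.50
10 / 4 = 5 / 2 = 2.50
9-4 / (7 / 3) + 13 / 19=1060 / 133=7.97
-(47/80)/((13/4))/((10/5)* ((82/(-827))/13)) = 38869/3280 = 11.85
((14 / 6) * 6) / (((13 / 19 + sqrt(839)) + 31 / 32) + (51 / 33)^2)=0.42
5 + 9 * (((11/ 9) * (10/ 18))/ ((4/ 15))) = 335/ 12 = 27.92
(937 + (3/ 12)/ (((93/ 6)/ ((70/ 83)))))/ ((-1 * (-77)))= 219176/ 18011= 12.17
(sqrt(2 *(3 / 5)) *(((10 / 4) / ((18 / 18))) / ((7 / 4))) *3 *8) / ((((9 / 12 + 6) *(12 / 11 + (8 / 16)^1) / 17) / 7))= 23936 *sqrt(30) / 315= 416.20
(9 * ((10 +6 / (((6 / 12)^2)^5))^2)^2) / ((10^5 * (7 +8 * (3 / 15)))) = 806775115941369 / 53750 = 15009769598.91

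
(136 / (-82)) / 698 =-34 / 14309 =-0.00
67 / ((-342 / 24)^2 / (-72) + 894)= 8576 / 114071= 0.08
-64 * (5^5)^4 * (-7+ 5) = 12207031250000000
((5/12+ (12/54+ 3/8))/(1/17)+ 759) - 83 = 49913/72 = 693.24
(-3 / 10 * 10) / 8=-3 / 8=-0.38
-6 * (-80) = 480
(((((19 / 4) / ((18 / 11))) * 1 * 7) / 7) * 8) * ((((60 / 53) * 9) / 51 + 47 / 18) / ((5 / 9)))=9527683 / 81090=117.50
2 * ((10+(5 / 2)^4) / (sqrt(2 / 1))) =69.38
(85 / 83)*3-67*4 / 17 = -12.69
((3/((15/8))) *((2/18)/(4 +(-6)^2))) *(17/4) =17/900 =0.02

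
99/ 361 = 0.27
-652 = -652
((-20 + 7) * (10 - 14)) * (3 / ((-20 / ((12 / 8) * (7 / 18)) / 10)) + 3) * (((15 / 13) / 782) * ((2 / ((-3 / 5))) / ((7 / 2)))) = -25 / 161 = -0.16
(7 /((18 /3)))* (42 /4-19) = -119 /12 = -9.92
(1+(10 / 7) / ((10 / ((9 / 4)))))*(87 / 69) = 1073 / 644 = 1.67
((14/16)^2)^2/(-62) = -2401/253952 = -0.01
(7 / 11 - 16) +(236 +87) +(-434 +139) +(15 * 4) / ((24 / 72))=2119 / 11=192.64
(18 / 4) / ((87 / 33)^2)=0.65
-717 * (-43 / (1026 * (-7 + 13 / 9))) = -10277 / 1900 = -5.41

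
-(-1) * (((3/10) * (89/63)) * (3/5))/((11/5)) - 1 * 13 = -9921/770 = -12.88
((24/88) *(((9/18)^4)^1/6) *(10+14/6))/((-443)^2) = 37/207238944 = 0.00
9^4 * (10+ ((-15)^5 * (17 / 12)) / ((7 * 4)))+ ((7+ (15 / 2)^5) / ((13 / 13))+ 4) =-56445591521 / 224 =-251989247.86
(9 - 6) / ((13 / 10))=30 / 13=2.31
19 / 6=3.17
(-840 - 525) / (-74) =1365 / 74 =18.45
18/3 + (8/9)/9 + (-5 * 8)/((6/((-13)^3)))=1186874/81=14652.77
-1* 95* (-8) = 760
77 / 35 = 11 / 5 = 2.20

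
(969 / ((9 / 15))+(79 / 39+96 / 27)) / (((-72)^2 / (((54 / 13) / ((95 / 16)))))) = 94804 / 433485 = 0.22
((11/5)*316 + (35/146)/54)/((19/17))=465884303/748980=622.03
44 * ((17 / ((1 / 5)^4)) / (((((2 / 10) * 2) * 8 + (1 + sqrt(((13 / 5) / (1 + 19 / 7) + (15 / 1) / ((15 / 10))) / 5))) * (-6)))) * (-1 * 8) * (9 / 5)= 9424800 / 31 - 224400 * sqrt(214) / 31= 198132.61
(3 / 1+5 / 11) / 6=19 / 33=0.58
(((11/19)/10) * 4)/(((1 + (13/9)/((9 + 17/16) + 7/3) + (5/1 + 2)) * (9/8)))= 2618/103227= 0.03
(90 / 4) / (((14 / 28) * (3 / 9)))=135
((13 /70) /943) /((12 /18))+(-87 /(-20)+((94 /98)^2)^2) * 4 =20.79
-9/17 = -0.53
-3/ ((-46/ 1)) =3/ 46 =0.07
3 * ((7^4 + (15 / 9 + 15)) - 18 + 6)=7217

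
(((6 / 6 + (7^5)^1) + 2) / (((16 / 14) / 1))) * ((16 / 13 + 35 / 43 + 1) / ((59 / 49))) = 2453360665 / 65962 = 37193.55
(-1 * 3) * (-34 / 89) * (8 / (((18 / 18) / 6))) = 4896 / 89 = 55.01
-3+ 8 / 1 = 5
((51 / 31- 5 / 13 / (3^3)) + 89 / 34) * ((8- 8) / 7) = 0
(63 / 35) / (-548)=-9 / 2740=-0.00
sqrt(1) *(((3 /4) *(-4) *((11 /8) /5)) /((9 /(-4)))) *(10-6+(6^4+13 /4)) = 57343 /120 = 477.86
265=265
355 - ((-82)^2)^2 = -45211821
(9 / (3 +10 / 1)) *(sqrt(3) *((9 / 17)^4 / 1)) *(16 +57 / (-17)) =12695535 *sqrt(3) / 18458141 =1.19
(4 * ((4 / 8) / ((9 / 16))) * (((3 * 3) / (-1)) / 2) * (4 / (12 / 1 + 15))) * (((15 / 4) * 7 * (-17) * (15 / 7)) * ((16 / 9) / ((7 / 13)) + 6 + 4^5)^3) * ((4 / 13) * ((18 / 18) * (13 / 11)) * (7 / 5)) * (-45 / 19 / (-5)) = 136429771731207680 / 226233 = 603049827970.31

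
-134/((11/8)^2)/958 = -0.07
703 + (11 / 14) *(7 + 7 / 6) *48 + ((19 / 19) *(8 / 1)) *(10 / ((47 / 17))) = 48877 / 47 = 1039.94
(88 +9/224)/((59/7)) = 19721/1888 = 10.45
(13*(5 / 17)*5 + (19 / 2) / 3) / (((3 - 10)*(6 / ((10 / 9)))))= -11365 / 19278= -0.59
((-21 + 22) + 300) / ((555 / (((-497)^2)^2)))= 18365047270381 / 555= 33090175261.95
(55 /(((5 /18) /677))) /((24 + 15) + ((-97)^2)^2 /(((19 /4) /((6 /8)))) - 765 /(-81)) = 22921866 /2390298871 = 0.01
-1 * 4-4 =-8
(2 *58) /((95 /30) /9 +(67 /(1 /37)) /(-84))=-87696 /22045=-3.98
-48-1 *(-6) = -42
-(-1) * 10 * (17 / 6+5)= 235 / 3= 78.33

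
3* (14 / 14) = 3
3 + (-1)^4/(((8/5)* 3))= 77/24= 3.21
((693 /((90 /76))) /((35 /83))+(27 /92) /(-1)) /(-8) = -3191173 /18400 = -173.43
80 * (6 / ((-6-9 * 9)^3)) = -160 / 219501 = -0.00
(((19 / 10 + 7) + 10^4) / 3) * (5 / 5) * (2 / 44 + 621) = 41439879 / 20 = 2071993.95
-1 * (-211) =211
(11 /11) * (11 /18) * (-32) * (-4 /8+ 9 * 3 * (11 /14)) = -25520 /63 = -405.08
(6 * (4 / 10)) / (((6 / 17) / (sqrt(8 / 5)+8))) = 68 * sqrt(10) / 25+272 / 5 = 63.00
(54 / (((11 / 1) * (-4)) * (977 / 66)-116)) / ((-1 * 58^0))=81 / 1151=0.07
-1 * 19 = -19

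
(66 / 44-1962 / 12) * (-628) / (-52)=-25434 / 13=-1956.46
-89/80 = -1.11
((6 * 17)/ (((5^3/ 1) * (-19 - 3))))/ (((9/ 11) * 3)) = -0.02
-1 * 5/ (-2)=5/ 2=2.50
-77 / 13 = -5.92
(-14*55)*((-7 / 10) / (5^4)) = 539 / 625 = 0.86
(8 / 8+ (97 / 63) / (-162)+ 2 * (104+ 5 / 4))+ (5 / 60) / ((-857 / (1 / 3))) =3699620441 / 17493084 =211.49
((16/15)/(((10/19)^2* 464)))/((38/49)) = 0.01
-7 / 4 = -1.75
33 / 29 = 1.14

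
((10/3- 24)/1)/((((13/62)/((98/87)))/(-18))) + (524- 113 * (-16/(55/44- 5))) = 11538116/5655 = 2040.34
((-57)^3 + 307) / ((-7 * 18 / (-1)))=-92443 / 63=-1467.35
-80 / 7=-11.43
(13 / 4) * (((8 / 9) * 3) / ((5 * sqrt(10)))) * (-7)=-3.84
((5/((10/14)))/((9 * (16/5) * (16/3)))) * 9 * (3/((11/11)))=315/256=1.23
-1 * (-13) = 13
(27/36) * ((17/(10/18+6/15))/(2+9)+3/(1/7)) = 16047/946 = 16.96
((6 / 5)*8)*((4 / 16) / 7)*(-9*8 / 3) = -288 / 35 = -8.23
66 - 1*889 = -823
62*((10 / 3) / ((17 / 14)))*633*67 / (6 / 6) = 7218185.88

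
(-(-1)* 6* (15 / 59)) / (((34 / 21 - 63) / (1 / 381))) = -630 / 9658477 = -0.00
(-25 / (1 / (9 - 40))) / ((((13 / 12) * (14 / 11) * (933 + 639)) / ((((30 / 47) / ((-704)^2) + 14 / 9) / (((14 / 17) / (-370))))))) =-397433002837625 / 1590390337536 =-249.90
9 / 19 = 0.47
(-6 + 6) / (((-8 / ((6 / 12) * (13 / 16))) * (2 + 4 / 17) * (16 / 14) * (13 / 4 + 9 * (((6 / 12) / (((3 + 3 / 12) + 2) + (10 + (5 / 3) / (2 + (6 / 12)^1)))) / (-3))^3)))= 0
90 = 90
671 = 671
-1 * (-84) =84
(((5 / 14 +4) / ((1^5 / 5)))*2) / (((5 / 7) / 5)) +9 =314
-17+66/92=-16.28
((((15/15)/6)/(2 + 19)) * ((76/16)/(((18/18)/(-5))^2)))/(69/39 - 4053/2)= -0.00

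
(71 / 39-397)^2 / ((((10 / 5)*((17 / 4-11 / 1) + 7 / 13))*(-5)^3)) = 475059488 / 4723875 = 100.57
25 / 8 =3.12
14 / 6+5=7.33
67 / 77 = 0.87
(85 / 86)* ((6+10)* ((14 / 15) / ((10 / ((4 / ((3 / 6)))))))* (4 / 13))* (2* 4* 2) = 487424 / 8385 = 58.13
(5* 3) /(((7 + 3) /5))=15 /2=7.50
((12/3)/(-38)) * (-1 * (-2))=-4/19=-0.21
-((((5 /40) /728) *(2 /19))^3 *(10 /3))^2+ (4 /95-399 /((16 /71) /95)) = -168203.40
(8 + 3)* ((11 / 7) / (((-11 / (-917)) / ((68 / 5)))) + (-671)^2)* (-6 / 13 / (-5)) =458976.79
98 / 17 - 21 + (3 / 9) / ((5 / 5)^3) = -760 / 51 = -14.90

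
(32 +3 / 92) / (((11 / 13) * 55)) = 38311 / 55660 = 0.69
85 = 85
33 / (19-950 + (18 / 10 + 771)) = -0.21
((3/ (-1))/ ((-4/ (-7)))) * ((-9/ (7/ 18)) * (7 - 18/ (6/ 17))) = -5346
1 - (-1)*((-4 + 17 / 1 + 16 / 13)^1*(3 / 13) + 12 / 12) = 893 / 169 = 5.28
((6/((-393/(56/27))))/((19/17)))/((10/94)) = -89488/336015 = -0.27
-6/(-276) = 1/46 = 0.02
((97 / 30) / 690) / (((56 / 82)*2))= 3977 / 1159200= 0.00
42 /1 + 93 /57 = 829 /19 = 43.63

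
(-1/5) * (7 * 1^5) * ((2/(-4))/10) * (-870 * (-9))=5481/10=548.10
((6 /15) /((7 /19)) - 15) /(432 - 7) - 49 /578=-59433 /505750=-0.12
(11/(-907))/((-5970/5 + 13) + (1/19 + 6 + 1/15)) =0.00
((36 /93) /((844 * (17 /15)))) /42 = 15 /1556758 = 0.00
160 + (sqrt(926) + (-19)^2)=sqrt(926) + 521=551.43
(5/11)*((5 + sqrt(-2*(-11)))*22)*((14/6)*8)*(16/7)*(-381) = -812800 - 162560*sqrt(22) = -1575273.99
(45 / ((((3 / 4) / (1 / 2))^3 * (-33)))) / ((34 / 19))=-380 / 1683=-0.23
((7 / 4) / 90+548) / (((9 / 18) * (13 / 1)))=197287 / 2340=84.31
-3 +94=91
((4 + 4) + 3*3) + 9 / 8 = 145 / 8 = 18.12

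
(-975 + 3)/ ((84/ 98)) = -1134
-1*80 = -80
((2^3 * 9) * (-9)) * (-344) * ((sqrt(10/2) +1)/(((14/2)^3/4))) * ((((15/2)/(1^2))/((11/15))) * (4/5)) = 80248320/3773 +80248320 * sqrt(5)/3773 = 68828.26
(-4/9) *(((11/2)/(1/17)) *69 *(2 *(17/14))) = -146234/21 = -6963.52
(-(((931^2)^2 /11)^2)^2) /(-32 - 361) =318562679542116703953719056995529143889696322881 /5753913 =55364528372625151606171150000000000000000.00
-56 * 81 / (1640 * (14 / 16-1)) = 4536 / 205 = 22.13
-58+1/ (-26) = -1509/ 26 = -58.04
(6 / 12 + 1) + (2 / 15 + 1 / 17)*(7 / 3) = 2981 / 1530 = 1.95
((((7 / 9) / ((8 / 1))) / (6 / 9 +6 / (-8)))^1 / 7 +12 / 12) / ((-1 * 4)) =-5 / 24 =-0.21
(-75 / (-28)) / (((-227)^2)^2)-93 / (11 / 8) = -67.64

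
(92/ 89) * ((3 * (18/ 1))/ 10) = 2484/ 445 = 5.58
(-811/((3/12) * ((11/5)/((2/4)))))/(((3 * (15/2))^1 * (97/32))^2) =-0.16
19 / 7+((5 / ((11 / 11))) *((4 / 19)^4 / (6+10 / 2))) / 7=27238369 / 10034717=2.71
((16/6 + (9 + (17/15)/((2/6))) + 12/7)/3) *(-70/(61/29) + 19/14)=-2668549/14945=-178.56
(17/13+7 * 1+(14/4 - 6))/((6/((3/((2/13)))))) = 151/8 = 18.88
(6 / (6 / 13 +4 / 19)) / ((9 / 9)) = 741 / 83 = 8.93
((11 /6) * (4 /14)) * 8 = 88 /21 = 4.19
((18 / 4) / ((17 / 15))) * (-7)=-945 / 34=-27.79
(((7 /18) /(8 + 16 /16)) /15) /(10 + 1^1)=7 /26730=0.00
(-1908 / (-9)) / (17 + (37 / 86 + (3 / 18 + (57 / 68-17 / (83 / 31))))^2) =112380068296512 / 21813385544041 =5.15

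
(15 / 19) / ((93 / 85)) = 425 / 589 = 0.72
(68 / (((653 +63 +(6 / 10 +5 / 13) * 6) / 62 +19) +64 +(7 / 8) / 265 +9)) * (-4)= -232385920 / 88551829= -2.62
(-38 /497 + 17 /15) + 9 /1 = 74974 /7455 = 10.06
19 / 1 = 19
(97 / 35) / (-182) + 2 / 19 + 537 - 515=2673557 / 121030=22.09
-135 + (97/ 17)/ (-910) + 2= -2057607/ 15470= -133.01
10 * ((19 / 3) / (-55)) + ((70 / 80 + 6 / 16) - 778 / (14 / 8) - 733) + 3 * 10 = -1060265 / 924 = -1147.47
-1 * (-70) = 70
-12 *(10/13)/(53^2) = -120/36517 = -0.00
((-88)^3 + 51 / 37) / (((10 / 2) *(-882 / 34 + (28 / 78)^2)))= 93138439563 / 17639195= 5280.20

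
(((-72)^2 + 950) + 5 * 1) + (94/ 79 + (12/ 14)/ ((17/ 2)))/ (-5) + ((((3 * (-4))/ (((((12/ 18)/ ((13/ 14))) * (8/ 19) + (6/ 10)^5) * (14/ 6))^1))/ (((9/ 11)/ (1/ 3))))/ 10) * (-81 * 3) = 259485366384593/ 41367361315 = 6272.71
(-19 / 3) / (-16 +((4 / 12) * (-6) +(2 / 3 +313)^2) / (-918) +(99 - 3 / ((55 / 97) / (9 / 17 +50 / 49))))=141018570 / 720818281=0.20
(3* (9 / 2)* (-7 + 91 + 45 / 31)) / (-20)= -71523 / 1240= -57.68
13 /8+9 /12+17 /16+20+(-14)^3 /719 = 225721 /11504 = 19.62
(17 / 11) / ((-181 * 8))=-17 / 15928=-0.00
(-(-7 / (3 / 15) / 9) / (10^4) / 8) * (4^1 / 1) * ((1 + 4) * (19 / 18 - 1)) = 7 / 129600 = 0.00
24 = 24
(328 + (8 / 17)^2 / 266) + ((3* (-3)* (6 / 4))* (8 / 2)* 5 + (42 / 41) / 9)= 274751612 / 4727751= 58.11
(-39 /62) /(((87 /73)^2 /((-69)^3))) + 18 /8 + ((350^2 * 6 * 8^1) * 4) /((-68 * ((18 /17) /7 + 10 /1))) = 1754478128451 /15746884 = 111417.48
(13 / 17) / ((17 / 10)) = 130 / 289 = 0.45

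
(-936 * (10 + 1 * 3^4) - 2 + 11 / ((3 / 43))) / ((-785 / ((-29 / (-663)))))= 4.74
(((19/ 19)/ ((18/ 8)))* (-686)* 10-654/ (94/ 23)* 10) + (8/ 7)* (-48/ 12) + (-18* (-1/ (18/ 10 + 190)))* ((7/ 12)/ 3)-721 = -4360532713/ 811314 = -5374.65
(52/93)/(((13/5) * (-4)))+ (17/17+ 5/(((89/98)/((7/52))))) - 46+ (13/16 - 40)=-143755147/1721616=-83.50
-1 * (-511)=511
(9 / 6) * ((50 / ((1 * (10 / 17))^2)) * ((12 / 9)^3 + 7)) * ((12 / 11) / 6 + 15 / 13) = 1269577 / 468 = 2712.77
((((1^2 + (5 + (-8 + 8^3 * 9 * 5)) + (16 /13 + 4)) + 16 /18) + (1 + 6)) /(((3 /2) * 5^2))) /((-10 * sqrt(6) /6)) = -2696981 * sqrt(6) /43875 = -150.57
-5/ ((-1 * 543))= 5/ 543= 0.01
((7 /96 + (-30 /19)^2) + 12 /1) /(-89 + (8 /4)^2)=-504799 /2945760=-0.17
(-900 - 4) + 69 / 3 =-881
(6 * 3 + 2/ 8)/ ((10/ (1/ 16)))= 73/ 640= 0.11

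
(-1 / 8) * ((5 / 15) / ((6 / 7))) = -7 / 144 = -0.05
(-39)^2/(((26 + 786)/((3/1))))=4563/812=5.62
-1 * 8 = -8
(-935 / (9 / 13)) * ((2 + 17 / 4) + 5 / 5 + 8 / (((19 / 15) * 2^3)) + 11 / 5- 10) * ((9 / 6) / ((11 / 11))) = -221221 / 456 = -485.13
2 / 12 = 0.17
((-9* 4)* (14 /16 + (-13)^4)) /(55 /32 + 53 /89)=-976130640 /2197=-444301.61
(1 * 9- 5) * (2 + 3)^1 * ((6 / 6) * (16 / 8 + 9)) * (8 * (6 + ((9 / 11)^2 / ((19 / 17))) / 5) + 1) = 2297084 / 209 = 10990.83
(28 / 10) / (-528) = -7 / 1320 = -0.01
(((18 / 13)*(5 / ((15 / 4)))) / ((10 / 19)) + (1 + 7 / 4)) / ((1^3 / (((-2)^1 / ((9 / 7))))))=-11389 / 1170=-9.73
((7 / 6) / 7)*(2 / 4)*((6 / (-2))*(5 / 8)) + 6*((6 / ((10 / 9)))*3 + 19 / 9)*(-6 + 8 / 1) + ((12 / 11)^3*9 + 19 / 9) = 447291341 / 1916640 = 233.37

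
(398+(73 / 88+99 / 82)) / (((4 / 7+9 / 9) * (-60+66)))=3367777 / 79376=42.43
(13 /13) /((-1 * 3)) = -1 /3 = -0.33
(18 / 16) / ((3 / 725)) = 271.88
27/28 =0.96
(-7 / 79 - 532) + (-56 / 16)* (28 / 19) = -806407 / 1501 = -537.25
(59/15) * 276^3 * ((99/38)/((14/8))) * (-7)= -81869698944/95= -861786304.67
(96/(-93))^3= -32768/29791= -1.10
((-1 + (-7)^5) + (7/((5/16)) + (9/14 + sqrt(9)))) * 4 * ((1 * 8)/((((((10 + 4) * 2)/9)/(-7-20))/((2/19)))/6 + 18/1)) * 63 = -1898825.03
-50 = -50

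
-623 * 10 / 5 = -1246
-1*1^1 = -1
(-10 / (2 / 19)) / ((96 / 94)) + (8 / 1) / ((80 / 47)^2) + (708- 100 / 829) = 1228816333 / 1989600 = 617.62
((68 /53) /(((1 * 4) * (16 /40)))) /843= 85 /89358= 0.00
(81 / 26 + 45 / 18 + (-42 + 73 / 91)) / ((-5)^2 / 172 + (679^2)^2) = -556936 / 3326970395217287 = -0.00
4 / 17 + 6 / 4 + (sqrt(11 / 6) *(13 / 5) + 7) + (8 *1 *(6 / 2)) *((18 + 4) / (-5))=-16467 / 170 + 13 *sqrt(66) / 30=-93.34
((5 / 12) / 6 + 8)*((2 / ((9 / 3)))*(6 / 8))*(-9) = -581 / 16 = -36.31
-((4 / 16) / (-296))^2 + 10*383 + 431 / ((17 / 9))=96712643567 / 23831552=4058.18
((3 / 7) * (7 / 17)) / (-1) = -3 / 17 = -0.18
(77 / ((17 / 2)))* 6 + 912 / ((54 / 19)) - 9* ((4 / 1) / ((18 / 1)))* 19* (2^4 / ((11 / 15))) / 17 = 549452 / 1683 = 326.47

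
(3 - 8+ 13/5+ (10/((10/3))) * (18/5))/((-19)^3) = -42/34295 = -0.00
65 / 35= 13 / 7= 1.86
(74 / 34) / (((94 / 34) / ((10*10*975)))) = 3607500 / 47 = 76755.32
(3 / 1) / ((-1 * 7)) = -3 / 7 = -0.43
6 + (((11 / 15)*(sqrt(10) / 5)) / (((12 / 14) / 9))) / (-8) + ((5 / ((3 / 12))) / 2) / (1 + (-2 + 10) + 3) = 41 / 6-77*sqrt(10) / 400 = 6.22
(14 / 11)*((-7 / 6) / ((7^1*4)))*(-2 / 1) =7 / 66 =0.11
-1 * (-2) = 2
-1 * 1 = -1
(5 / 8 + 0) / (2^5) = 5 / 256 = 0.02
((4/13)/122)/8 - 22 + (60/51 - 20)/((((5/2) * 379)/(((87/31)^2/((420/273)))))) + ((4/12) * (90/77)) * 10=-137658481377741/7561455962060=-18.21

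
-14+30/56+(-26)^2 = 18551/28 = 662.54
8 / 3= 2.67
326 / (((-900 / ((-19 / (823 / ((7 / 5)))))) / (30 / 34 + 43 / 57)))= 0.02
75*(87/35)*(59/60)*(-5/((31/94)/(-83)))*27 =6228611.65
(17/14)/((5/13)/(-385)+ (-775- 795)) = -2431/3143142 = -0.00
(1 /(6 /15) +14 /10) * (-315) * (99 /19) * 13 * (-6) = 9486477 /19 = 499288.26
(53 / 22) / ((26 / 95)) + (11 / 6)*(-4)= 2521 / 1716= 1.47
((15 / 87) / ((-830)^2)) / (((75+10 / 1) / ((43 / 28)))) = 43 / 9509575600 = 0.00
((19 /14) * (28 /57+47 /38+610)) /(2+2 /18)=209211 /532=393.25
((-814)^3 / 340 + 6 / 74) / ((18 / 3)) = -4989016327 / 18870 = -264388.78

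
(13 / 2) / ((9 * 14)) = 0.05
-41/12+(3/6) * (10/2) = -11/12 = -0.92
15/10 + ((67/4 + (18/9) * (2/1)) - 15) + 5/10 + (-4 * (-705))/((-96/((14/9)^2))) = -20519/324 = -63.33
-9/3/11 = -3/11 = -0.27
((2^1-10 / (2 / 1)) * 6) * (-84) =1512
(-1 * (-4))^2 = 16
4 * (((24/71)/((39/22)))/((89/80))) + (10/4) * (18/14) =4485095/1150058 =3.90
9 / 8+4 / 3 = 59 / 24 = 2.46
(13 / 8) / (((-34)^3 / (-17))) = 13 / 18496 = 0.00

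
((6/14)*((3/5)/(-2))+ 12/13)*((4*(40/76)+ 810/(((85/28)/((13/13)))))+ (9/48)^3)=7349887137/34398208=213.67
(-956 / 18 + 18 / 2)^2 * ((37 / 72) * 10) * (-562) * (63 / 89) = -57353127055 / 14418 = -3977883.69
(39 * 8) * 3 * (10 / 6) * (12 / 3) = 6240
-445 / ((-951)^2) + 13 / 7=11754098 / 6330807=1.86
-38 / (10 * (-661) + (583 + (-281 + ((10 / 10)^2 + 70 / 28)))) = 76 / 12609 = 0.01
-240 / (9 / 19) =-1520 / 3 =-506.67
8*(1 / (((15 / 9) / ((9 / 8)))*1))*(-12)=-64.80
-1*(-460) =460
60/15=4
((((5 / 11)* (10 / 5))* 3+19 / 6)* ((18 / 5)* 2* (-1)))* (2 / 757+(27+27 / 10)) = -262398783 / 208175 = -1260.47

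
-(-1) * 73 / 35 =73 / 35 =2.09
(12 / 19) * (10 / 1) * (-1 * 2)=-240 / 19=-12.63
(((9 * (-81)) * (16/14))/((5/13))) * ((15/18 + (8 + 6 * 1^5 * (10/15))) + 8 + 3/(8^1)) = -1607931/35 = -45940.89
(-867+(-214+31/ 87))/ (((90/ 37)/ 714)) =-413952448/ 1305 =-317204.94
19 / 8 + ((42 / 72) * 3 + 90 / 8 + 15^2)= 1923 / 8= 240.38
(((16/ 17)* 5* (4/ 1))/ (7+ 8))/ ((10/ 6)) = 64/ 85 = 0.75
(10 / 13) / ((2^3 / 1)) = 5 / 52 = 0.10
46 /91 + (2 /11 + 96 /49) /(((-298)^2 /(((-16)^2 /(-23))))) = 1807666538 /3577935361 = 0.51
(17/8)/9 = 17/72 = 0.24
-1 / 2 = -0.50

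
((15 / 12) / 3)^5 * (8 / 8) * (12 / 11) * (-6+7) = 3125 / 228096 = 0.01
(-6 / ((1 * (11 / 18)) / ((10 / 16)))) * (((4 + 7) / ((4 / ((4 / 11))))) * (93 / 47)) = -12.14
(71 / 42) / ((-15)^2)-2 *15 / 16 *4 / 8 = -70307 / 75600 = -0.93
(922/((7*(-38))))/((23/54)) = -24894/3059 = -8.14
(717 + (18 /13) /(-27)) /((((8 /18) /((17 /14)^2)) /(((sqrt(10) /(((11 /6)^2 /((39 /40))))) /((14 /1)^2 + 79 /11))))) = 218179683 *sqrt(10) /64248800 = 10.74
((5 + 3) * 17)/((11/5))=680/11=61.82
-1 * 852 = -852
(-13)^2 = 169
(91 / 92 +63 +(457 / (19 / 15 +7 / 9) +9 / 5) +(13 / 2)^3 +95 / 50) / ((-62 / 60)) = -1561737 / 2852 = -547.59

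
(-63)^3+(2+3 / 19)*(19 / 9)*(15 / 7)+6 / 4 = -10501501 / 42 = -250035.74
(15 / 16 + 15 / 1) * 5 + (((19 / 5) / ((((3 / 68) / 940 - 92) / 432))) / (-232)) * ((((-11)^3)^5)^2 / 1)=3661968971666965932330041546065362562419 / 2728615568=1342061159004193562649219000000.00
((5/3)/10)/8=0.02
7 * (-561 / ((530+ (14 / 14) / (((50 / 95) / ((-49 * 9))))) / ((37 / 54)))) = 242165 / 27711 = 8.74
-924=-924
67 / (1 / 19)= 1273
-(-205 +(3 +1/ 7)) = 1413/ 7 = 201.86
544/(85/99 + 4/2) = 53856/283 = 190.30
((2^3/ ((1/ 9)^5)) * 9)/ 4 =1062882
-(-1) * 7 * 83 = 581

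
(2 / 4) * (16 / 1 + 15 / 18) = 101 / 12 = 8.42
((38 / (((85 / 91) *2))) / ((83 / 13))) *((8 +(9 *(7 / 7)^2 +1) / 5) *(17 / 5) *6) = 269724 / 415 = 649.94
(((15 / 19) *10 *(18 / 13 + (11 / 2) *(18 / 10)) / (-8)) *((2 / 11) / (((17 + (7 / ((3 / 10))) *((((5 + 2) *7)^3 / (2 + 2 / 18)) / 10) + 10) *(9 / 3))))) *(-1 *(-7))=-17115 / 471164408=-0.00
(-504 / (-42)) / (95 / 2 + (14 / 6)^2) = 0.23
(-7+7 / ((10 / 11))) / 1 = 7 / 10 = 0.70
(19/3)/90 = 19/270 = 0.07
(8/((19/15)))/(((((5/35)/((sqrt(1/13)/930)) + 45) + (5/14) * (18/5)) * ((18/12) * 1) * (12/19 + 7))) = -1008/8972861 + 8680 * sqrt(13)/26918583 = 0.00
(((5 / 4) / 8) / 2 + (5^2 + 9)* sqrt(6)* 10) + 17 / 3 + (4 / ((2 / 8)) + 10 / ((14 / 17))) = 45545 / 1344 + 340* sqrt(6) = 866.71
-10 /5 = -2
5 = 5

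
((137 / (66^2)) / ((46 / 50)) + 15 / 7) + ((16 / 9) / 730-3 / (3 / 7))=-1233958813 / 255980340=-4.82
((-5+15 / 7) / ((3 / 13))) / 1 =-260 / 21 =-12.38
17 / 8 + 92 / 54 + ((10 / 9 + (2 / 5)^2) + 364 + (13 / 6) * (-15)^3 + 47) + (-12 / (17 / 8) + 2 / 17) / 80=-316547941 / 45900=-6896.47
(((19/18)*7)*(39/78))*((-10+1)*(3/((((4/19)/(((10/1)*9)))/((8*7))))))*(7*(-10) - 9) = 188653185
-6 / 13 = -0.46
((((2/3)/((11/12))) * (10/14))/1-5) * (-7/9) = 115/33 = 3.48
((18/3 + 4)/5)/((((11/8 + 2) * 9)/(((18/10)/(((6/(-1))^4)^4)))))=1/23803114844160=0.00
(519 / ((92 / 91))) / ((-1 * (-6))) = 15743 / 184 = 85.56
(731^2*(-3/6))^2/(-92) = -285541678321/368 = -775928473.70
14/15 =0.93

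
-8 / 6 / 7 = -4 / 21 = -0.19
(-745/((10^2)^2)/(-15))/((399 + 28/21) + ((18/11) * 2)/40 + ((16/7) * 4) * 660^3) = 11473/6071916444959000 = 0.00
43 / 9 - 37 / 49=1774 / 441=4.02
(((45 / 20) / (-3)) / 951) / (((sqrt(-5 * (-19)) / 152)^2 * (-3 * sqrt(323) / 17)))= 16 * sqrt(323) / 4755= 0.06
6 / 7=0.86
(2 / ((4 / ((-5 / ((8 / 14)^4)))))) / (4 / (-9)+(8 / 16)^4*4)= 15435 / 128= 120.59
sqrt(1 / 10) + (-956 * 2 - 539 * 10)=-7302 + sqrt(10) / 10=-7301.68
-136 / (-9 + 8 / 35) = 4760 / 307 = 15.50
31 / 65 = 0.48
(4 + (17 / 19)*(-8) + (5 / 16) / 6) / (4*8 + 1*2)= -5665 / 62016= -0.09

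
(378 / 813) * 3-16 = -3958 / 271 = -14.61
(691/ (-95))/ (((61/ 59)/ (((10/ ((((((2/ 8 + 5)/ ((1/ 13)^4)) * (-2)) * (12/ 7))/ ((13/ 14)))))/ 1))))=40769/ 320836698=0.00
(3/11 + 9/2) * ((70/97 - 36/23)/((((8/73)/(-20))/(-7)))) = -252446775/49082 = -5143.37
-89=-89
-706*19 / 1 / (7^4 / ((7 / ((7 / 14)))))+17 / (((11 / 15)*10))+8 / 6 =-1687985 / 22638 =-74.56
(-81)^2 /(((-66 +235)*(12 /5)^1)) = 10935 /676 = 16.18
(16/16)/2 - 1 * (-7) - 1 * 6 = 3/2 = 1.50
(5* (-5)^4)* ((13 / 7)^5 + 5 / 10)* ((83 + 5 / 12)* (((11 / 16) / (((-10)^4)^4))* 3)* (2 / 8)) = 1194525189 / 3933798400000000000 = 0.00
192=192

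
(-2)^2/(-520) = -1/130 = -0.01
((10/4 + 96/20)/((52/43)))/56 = 3139/29120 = 0.11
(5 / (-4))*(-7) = 35 / 4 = 8.75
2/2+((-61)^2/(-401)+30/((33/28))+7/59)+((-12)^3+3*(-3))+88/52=-5812447870/3383237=-1718.01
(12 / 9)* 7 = 28 / 3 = 9.33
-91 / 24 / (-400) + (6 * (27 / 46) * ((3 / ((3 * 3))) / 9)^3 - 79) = -1412726467 / 17884800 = -78.99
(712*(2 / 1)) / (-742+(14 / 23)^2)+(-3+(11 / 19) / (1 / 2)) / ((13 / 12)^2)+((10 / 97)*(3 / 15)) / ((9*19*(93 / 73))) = -59484705471746 / 17046252214173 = -3.49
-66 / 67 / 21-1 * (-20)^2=-187622 / 469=-400.05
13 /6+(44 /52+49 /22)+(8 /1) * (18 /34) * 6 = 223544 /7293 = 30.65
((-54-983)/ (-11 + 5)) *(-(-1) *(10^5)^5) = 5185000000000000000000000000/ 3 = 1728333333333333333333333000.00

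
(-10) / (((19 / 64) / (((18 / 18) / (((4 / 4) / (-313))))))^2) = -4012810240 / 361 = -11115817.84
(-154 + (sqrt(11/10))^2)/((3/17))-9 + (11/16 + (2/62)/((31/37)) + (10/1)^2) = -178678499/230640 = -774.71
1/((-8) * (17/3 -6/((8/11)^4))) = 768/96953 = 0.01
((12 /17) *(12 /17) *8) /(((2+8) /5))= 1.99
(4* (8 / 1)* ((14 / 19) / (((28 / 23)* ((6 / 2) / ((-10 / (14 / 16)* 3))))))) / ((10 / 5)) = -14720 / 133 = -110.68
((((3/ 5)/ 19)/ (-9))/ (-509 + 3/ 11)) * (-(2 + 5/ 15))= -0.00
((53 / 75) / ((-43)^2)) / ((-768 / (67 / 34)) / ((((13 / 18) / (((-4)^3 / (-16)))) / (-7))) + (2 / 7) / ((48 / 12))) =646282 / 25550472555525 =0.00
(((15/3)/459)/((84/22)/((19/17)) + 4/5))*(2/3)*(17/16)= 5225/2855088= 0.00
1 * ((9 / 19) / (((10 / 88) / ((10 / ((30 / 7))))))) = 924 / 95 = 9.73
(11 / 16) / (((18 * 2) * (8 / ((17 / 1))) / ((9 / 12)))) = 187 / 6144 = 0.03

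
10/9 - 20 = -170/9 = -18.89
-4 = -4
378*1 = 378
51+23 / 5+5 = 303 / 5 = 60.60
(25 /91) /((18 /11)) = 275 /1638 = 0.17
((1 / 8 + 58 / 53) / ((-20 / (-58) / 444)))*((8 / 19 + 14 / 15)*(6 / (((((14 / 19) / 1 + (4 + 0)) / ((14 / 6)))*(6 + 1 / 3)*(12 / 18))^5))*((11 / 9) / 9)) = 19793858408401 / 528554160000000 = 0.04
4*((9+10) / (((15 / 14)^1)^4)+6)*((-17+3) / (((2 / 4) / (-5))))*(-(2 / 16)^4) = -3617789 / 1296000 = -2.79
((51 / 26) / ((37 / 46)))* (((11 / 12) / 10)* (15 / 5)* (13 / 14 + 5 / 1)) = 3.98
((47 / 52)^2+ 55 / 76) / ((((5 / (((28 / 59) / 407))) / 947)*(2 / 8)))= 524691979 / 385528715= 1.36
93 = 93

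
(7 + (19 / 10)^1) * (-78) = -3471 / 5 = -694.20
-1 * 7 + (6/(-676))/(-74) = -175081/25012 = -7.00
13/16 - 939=-15011/16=-938.19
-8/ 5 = -1.60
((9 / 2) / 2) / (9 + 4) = 9 / 52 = 0.17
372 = 372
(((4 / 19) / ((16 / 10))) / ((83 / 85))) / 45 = 85 / 28386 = 0.00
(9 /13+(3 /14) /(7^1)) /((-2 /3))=-2763 /2548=-1.08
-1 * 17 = -17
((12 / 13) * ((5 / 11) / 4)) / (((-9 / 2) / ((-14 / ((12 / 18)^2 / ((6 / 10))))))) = 63 / 143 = 0.44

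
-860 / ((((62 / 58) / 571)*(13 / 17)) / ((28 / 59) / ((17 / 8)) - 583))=8324068548500 / 23777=350089100.75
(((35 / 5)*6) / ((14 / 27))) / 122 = 0.66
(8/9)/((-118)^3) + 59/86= 0.69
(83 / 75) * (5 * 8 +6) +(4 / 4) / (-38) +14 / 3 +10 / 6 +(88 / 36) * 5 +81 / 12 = 1302779 / 17100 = 76.19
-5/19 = -0.26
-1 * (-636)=636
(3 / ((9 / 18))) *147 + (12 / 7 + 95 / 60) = 74365 / 84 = 885.30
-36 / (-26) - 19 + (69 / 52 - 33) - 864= -47491 / 52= -913.29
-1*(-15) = 15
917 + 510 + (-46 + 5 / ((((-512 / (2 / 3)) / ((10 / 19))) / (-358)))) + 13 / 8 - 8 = 1375.85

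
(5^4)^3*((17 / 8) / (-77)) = -4150390625 / 616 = -6737647.12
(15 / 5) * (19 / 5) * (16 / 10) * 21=9576 / 25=383.04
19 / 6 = 3.17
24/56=3/7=0.43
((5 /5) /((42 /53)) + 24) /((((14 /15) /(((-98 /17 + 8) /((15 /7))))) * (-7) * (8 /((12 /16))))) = -20159 /53312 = -0.38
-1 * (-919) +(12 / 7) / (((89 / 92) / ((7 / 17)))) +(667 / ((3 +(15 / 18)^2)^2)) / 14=172959962281 / 187344199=923.22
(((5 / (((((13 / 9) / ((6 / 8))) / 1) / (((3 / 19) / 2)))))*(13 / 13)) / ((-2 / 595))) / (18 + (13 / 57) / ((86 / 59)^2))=-190955475 / 56706364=-3.37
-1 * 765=-765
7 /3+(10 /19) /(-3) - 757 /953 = 24690 /18107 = 1.36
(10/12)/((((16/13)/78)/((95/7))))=80275/112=716.74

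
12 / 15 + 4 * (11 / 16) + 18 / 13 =1283 / 260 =4.93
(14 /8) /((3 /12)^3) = 112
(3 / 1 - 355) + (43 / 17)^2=-99879 / 289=-345.60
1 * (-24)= -24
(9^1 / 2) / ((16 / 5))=45 / 32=1.41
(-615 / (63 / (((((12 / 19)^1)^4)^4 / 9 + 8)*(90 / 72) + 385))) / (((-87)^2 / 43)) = -1004331595291264634242389125 / 45847474245159816981727269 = -21.91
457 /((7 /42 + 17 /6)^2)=457 /9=50.78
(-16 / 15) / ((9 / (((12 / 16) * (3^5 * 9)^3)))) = -4649045868 / 5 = -929809173.60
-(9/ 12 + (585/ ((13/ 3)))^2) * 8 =-145806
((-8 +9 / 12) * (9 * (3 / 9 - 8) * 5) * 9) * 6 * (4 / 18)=30015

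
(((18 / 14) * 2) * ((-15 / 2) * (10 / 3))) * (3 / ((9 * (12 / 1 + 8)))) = -15 / 14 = -1.07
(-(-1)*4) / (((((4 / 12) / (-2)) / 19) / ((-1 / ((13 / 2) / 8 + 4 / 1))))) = 7296 / 77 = 94.75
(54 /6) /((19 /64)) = 576 /19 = 30.32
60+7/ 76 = 4567/ 76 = 60.09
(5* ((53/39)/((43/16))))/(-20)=-212/1677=-0.13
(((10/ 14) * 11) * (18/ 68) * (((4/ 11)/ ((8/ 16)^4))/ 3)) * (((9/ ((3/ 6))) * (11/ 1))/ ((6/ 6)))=95040/ 119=798.66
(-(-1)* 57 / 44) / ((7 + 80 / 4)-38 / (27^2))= 41553 / 864380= 0.05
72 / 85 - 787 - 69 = -72688 / 85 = -855.15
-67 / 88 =-0.76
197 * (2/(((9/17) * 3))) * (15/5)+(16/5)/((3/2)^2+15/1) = 770462/1035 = 744.41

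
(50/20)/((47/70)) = 175/47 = 3.72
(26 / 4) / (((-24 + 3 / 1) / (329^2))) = -201019 / 6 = -33503.17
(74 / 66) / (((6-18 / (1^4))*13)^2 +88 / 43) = 1591 / 34535688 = 0.00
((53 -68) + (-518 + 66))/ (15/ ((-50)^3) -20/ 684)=1996425000/ 125513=15906.12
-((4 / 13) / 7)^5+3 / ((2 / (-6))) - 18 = -168488680201 / 6240321451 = -27.00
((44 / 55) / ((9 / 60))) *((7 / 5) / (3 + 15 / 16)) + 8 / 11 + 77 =118241 / 1485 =79.62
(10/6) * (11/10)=11/6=1.83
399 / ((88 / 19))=7581 / 88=86.15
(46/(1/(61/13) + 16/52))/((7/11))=401258/2891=138.80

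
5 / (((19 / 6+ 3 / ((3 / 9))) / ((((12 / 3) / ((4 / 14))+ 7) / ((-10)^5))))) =-63 / 730000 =-0.00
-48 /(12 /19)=-76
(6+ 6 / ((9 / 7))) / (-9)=-32 / 27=-1.19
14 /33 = 0.42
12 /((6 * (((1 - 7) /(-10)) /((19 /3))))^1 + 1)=1140 /149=7.65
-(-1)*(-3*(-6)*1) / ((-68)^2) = 9 / 2312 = 0.00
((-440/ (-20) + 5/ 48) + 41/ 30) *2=5633/ 120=46.94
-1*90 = -90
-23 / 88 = -0.26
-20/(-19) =1.05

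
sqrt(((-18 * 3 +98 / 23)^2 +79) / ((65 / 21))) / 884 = sqrt(1843469355) / 1321580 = 0.03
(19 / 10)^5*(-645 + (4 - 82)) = -1790219577 / 100000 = -17902.20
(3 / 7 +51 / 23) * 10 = 4260 / 161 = 26.46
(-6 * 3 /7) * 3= -54 /7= -7.71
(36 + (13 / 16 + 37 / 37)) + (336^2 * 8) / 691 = 14868743 / 11056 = 1344.86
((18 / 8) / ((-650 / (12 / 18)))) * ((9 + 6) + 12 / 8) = -99 / 2600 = -0.04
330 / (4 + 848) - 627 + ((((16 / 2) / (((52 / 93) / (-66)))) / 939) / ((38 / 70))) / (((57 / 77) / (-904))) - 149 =310096970107 / 208585078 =1486.67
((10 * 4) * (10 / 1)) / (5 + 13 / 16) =6400 / 93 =68.82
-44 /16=-11 /4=-2.75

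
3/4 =0.75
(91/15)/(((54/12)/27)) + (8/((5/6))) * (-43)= -1882/5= -376.40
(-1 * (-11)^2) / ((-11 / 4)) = 44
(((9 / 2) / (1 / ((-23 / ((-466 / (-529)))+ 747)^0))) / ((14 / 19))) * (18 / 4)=1539 / 56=27.48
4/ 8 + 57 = 115/ 2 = 57.50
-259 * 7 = -1813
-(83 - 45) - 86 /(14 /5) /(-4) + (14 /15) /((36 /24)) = -37421 /1260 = -29.70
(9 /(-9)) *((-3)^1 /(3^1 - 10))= -3 /7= -0.43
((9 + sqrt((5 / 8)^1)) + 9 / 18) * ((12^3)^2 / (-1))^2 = 91751750574266.31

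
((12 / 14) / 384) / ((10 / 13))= 13 / 4480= 0.00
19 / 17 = 1.12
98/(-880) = -49/440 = -0.11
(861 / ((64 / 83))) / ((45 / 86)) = 1024303 / 480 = 2133.96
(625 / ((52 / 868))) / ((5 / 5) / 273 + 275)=2848125 / 75076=37.94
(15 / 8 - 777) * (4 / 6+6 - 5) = -1291.88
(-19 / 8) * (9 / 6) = -57 / 16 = -3.56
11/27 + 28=767/27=28.41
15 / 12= 5 / 4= 1.25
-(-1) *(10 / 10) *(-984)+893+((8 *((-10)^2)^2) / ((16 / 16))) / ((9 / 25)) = 1999181 / 9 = 222131.22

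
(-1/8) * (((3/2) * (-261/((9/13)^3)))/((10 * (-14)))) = -63713/60480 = -1.05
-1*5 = -5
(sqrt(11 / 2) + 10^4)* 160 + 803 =1601178.23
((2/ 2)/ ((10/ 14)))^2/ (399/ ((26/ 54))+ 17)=637/ 274850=0.00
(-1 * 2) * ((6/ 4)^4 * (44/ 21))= -297/ 14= -21.21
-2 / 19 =-0.11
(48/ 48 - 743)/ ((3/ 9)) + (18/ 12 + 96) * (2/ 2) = -4257/ 2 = -2128.50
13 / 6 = 2.17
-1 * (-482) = 482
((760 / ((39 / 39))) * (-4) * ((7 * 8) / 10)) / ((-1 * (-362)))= -8512 / 181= -47.03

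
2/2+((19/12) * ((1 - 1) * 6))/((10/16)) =1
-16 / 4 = -4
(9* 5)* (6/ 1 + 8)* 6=3780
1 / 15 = 0.07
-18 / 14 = -9 / 7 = -1.29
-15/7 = -2.14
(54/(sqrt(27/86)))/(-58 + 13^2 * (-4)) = -0.13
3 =3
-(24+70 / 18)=-251 / 9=-27.89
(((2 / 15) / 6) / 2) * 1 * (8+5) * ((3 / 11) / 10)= 13 / 3300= 0.00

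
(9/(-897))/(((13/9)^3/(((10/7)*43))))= -940410/4598321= -0.20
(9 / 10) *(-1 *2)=-9 / 5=-1.80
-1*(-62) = 62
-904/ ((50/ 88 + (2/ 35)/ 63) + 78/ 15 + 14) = -87706080/ 1917997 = -45.73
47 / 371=0.13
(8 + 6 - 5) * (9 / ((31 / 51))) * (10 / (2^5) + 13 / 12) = 92259 / 496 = 186.01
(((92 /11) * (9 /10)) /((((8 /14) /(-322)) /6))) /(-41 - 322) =466578 /6655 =70.11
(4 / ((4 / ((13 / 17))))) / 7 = 13 / 119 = 0.11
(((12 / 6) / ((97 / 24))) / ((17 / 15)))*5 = 3600 / 1649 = 2.18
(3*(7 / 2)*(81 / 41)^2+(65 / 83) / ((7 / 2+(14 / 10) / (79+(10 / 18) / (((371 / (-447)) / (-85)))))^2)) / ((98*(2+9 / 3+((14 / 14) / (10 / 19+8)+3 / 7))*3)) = 2179392220489401990621 / 86573836390323788407258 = 0.03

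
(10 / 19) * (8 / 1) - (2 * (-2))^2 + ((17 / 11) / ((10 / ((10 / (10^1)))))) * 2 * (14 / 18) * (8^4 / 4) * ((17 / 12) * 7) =68546464 / 28215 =2429.43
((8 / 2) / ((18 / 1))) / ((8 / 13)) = 13 / 36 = 0.36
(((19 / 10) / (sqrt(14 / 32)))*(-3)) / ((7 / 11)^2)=-13794*sqrt(7) / 1715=-21.28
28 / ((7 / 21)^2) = 252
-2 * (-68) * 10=1360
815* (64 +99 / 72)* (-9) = -3836205 / 8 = -479525.62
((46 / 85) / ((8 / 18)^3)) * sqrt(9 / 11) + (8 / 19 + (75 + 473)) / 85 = 50301 * sqrt(11) / 29920 + 2084 / 323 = 12.03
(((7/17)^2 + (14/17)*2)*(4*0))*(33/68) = 0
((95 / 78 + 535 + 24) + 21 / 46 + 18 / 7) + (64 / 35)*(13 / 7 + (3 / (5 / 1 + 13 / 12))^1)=9105013663 / 16042845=567.54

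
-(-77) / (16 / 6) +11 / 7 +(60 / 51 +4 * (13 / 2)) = 54857 / 952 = 57.62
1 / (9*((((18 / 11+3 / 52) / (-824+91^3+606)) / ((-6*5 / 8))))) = -538647395 / 2907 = -185293.22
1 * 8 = 8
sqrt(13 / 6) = sqrt(78) / 6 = 1.47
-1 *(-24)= 24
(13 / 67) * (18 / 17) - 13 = -12.79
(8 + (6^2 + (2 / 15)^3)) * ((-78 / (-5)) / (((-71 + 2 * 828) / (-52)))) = -200782816 / 8915625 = -22.52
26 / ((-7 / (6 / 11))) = -156 / 77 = -2.03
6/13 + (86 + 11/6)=6887/78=88.29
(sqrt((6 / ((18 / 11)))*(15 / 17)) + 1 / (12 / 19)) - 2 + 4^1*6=sqrt(935) / 17 + 283 / 12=25.38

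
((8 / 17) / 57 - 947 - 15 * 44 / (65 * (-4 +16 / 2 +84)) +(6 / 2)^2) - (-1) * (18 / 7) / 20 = -413550056 / 440895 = -937.98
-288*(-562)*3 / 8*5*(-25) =-7587000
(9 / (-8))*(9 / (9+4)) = -81 / 104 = -0.78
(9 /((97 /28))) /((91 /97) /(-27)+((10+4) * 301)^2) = 972 /6643952519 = 0.00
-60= -60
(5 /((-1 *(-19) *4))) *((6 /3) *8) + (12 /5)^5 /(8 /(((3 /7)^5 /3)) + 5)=8811764948 /8007371875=1.10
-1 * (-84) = 84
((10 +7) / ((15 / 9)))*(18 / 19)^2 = 16524 / 1805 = 9.15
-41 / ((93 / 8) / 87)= -9512 / 31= -306.84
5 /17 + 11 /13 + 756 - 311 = 98597 /221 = 446.14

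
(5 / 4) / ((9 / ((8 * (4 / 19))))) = 40 / 171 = 0.23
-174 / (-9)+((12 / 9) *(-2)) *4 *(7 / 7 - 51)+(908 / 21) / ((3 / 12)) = 15238 / 21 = 725.62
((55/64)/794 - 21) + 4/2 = -965449/50816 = -19.00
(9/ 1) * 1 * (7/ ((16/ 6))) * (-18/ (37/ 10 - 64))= 945/ 134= 7.05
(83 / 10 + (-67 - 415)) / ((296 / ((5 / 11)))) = -4737 / 6512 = -0.73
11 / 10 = 1.10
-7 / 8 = -0.88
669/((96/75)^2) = 418125/1024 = 408.33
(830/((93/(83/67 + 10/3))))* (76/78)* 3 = 28985260/243009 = 119.28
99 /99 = 1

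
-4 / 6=-0.67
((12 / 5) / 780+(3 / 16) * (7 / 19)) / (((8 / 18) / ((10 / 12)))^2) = 64161 / 252928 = 0.25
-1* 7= -7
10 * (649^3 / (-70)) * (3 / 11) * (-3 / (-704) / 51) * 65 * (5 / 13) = -169437675 / 7616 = -22247.59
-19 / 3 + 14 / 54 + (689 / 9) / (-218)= -37819 / 5886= -6.43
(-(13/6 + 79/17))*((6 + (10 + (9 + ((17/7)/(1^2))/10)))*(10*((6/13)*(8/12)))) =-818710/1547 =-529.22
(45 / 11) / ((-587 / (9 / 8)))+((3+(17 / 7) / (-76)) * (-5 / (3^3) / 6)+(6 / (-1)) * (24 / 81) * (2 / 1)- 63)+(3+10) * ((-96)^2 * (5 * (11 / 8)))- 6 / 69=1317706266530380 / 1599909003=823613.26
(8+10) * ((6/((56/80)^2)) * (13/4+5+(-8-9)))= -13500/7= -1928.57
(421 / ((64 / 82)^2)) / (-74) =-9.34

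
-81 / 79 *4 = -324 / 79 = -4.10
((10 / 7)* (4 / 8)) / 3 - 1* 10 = -205 / 21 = -9.76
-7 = -7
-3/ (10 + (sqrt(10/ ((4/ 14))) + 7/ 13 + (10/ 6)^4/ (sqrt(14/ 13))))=-44226/ (14742 * sqrt(35) + 8125 * sqrt(182) + 155358)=-0.13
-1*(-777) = 777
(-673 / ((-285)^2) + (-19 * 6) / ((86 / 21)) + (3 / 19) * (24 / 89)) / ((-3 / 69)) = 198777111208 / 310848075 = 639.47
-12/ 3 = -4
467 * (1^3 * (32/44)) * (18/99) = 7472/121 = 61.75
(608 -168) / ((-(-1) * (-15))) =-88 / 3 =-29.33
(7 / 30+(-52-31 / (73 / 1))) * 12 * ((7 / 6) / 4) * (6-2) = -800093 / 1095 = -730.68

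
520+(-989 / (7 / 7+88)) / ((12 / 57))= 467.22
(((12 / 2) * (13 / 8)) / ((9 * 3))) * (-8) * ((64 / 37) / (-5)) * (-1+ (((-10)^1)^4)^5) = 18488888888888888888704 / 185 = 99939939939939939938.94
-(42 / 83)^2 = -1764 / 6889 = -0.26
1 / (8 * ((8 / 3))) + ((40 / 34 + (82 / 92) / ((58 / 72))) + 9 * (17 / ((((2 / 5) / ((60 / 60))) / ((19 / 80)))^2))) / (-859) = -185264603 / 9973965824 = -0.02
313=313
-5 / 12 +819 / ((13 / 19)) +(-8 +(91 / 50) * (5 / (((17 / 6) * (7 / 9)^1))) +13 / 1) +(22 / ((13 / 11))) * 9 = 18209311 / 13260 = 1373.25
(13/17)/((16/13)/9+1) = 1521/2261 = 0.67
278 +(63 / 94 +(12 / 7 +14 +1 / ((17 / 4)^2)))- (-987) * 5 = 994440743 / 190162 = 5229.44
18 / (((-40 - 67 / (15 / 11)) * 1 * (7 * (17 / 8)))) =-2160 / 159103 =-0.01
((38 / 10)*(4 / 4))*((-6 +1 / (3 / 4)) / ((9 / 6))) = -532 / 45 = -11.82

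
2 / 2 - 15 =-14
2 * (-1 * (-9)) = 18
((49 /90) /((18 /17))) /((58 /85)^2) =1.10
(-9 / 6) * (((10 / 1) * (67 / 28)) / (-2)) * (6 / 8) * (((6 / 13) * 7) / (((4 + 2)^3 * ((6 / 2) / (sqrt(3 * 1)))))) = 335 * sqrt(3) / 4992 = 0.12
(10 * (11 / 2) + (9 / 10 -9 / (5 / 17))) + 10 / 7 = 1871 / 70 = 26.73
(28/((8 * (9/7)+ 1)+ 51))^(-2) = 11881/2401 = 4.95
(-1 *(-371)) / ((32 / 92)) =8533 / 8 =1066.62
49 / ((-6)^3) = -0.23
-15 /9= -5 /3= -1.67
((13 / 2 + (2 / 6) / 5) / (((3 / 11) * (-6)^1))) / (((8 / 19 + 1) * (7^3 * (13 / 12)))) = -41173 / 5417685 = -0.01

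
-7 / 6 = -1.17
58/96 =0.60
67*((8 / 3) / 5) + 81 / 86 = 47311 / 1290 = 36.68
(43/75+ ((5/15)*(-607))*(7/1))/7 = -35394/175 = -202.25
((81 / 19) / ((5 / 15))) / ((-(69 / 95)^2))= -12825 / 529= -24.24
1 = 1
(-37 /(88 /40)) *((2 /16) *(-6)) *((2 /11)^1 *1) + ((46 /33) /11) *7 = 2309 /726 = 3.18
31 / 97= 0.32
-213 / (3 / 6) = -426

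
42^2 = 1764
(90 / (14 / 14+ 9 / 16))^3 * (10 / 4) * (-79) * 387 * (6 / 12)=-182580977664 / 25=-7303239106.56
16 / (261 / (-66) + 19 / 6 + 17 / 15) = 46.32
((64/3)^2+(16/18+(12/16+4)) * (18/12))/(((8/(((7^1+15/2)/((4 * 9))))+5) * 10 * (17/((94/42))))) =45492851/185325840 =0.25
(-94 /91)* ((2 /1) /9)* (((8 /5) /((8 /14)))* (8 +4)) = -1504 /195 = -7.71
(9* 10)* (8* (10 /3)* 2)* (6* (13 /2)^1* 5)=936000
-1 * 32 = -32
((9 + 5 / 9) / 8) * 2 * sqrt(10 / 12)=43 * sqrt(30) / 108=2.18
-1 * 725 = -725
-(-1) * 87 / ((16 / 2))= 87 / 8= 10.88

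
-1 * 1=-1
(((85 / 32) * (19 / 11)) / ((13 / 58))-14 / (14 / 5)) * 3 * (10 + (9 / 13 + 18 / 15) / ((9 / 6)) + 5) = 22447509 / 29744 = 754.69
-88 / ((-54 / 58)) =2552 / 27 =94.52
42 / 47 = 0.89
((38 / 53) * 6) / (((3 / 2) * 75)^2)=304 / 894375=0.00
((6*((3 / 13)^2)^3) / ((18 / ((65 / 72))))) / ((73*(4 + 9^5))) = 135 / 12804763868936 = 0.00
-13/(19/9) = -117/19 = -6.16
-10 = -10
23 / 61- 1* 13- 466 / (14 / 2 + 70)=-87716 / 4697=-18.67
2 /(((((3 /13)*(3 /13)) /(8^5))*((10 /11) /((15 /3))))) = 60915712 /9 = 6768412.44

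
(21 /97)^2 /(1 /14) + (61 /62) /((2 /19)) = 11670607 /1166716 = 10.00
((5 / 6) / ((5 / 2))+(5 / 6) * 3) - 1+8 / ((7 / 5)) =317 / 42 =7.55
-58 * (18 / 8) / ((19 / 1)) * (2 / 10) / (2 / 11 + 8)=-319 / 1900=-0.17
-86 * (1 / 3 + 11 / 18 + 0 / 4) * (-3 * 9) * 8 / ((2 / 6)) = 52632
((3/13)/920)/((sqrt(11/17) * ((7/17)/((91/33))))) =17 * sqrt(187)/111320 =0.00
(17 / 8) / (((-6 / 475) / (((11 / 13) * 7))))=-621775 / 624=-996.43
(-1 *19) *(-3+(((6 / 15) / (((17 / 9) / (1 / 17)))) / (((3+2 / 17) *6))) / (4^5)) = 262947783 / 4613120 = 57.00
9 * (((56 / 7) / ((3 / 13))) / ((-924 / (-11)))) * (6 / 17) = 156 / 119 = 1.31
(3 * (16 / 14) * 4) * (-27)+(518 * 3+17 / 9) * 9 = 13632.71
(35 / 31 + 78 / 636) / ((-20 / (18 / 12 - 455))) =3730491 / 131440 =28.38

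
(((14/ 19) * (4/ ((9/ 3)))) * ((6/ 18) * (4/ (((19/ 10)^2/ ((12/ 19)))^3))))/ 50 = 860160000/ 6131066257801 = 0.00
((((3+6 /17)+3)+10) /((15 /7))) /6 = 973 /765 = 1.27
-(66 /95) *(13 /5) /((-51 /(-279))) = -79794 /8075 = -9.88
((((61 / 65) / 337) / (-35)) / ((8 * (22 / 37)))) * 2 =-2257 / 67467400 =-0.00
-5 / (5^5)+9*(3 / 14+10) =804361 / 8750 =91.93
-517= -517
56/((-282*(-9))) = 28/1269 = 0.02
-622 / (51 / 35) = -21770 / 51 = -426.86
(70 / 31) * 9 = 630 / 31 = 20.32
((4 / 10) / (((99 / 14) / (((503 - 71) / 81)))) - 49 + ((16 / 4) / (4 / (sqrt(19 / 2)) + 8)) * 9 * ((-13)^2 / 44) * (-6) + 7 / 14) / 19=-8500304 / 1043955 + 4563 * sqrt(38) / 30932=-7.23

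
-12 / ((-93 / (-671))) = -2684 / 31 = -86.58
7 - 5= 2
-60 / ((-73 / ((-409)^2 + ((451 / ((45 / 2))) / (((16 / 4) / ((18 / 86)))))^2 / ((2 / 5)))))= 37116918483 / 269954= 137493.49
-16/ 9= -1.78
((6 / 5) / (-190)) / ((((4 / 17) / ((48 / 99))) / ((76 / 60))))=-68 / 4125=-0.02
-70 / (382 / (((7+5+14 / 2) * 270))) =-179550 / 191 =-940.05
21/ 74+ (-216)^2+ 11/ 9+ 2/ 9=31074047/ 666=46657.73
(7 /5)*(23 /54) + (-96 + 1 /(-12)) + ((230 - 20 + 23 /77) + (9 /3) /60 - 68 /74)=43824089 /384615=113.94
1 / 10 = 0.10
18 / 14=9 / 7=1.29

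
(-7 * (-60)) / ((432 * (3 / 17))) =595 / 108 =5.51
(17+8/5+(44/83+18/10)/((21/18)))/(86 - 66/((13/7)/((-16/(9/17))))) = 466713/26285602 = 0.02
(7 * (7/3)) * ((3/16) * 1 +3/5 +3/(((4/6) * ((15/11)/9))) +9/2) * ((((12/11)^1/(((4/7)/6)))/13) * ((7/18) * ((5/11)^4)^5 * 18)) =384544315338134765625/769625994202848650525944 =0.00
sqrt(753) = 27.44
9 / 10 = 0.90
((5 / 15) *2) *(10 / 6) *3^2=10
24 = 24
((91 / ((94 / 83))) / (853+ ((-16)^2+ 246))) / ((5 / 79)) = 596687 / 636850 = 0.94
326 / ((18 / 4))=652 / 9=72.44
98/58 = 1.69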